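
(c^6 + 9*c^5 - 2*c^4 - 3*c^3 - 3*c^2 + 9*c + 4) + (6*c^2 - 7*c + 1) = c^6 + 9*c^5 - 2*c^4 - 3*c^3 + 3*c^2 + 2*c + 5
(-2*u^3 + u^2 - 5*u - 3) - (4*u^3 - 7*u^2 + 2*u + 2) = -6*u^3 + 8*u^2 - 7*u - 5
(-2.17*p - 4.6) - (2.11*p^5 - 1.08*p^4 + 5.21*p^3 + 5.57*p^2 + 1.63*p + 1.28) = -2.11*p^5 + 1.08*p^4 - 5.21*p^3 - 5.57*p^2 - 3.8*p - 5.88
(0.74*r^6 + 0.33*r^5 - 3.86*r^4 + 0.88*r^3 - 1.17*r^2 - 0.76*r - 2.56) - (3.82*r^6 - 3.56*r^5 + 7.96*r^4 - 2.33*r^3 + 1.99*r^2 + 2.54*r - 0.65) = -3.08*r^6 + 3.89*r^5 - 11.82*r^4 + 3.21*r^3 - 3.16*r^2 - 3.3*r - 1.91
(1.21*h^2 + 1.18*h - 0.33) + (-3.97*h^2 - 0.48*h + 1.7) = -2.76*h^2 + 0.7*h + 1.37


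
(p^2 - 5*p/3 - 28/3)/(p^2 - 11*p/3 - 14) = (p - 4)/(p - 6)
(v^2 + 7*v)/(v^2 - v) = (v + 7)/(v - 1)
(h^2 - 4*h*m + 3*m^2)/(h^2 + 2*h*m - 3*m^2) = (h - 3*m)/(h + 3*m)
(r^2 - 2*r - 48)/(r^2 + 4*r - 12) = (r - 8)/(r - 2)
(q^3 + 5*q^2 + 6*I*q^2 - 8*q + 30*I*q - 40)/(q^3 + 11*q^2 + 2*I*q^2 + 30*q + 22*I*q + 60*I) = (q + 4*I)/(q + 6)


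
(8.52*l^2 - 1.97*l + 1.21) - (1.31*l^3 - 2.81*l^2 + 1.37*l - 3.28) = -1.31*l^3 + 11.33*l^2 - 3.34*l + 4.49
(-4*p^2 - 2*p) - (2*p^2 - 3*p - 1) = -6*p^2 + p + 1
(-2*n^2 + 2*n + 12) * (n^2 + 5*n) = -2*n^4 - 8*n^3 + 22*n^2 + 60*n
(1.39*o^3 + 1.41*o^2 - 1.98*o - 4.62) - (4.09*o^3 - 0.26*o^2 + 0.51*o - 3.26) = -2.7*o^3 + 1.67*o^2 - 2.49*o - 1.36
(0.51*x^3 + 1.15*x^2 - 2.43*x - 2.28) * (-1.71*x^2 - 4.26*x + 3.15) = -0.8721*x^5 - 4.1391*x^4 + 0.862800000000002*x^3 + 17.8731*x^2 + 2.0583*x - 7.182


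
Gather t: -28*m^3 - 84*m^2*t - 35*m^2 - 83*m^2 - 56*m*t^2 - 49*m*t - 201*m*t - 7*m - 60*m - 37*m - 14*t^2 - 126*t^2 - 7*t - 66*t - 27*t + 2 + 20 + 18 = -28*m^3 - 118*m^2 - 104*m + t^2*(-56*m - 140) + t*(-84*m^2 - 250*m - 100) + 40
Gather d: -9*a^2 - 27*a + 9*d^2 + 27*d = -9*a^2 - 27*a + 9*d^2 + 27*d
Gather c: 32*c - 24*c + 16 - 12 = 8*c + 4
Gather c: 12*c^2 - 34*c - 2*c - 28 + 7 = 12*c^2 - 36*c - 21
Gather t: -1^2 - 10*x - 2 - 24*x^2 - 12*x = -24*x^2 - 22*x - 3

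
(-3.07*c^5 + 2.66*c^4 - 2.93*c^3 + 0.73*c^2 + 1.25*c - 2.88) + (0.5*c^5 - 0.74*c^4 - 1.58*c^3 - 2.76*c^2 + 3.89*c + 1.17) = -2.57*c^5 + 1.92*c^4 - 4.51*c^3 - 2.03*c^2 + 5.14*c - 1.71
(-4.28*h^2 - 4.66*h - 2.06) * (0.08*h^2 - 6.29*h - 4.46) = -0.3424*h^4 + 26.5484*h^3 + 48.2354*h^2 + 33.741*h + 9.1876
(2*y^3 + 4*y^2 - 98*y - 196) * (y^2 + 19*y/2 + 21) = 2*y^5 + 23*y^4 - 18*y^3 - 1043*y^2 - 3920*y - 4116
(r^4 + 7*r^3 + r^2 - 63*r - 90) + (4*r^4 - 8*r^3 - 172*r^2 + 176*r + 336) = 5*r^4 - r^3 - 171*r^2 + 113*r + 246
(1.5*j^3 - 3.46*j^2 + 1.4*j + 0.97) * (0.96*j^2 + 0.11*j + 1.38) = 1.44*j^5 - 3.1566*j^4 + 3.0334*j^3 - 3.6896*j^2 + 2.0387*j + 1.3386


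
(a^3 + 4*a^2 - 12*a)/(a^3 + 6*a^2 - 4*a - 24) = a/(a + 2)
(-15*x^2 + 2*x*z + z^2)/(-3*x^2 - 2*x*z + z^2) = (5*x + z)/(x + z)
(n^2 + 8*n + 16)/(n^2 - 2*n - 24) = (n + 4)/(n - 6)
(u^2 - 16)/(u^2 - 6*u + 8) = (u + 4)/(u - 2)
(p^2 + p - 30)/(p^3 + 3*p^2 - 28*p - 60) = 1/(p + 2)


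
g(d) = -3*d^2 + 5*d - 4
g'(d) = 5 - 6*d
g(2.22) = -7.69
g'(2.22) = -8.32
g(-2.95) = -44.86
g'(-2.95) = 22.70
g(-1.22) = -14.57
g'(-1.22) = 12.32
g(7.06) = -118.23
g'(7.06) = -37.36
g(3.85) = -29.22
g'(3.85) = -18.10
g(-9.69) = -334.14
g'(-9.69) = 63.14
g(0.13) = -3.40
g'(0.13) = 4.22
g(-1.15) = -13.72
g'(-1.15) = 11.90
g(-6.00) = -142.00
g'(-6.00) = 41.00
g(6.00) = -82.00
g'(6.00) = -31.00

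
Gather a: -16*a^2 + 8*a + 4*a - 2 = -16*a^2 + 12*a - 2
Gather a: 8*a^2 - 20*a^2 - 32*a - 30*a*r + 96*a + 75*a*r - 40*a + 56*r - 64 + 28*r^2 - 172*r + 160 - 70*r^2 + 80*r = -12*a^2 + a*(45*r + 24) - 42*r^2 - 36*r + 96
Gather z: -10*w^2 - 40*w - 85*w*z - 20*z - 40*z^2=-10*w^2 - 40*w - 40*z^2 + z*(-85*w - 20)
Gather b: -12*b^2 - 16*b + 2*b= -12*b^2 - 14*b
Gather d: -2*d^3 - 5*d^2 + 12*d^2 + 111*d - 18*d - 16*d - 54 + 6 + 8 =-2*d^3 + 7*d^2 + 77*d - 40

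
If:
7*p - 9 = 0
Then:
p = 9/7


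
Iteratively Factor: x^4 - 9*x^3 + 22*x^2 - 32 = (x - 4)*(x^3 - 5*x^2 + 2*x + 8) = (x - 4)*(x - 2)*(x^2 - 3*x - 4) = (x - 4)*(x - 2)*(x + 1)*(x - 4)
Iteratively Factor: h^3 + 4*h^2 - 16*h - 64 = (h + 4)*(h^2 - 16) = (h - 4)*(h + 4)*(h + 4)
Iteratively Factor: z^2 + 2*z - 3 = (z + 3)*(z - 1)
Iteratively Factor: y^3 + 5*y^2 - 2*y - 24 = (y + 4)*(y^2 + y - 6) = (y - 2)*(y + 4)*(y + 3)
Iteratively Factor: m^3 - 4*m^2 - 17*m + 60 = (m - 5)*(m^2 + m - 12) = (m - 5)*(m - 3)*(m + 4)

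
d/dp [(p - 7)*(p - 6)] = 2*p - 13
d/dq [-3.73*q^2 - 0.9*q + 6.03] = -7.46*q - 0.9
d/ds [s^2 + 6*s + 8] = 2*s + 6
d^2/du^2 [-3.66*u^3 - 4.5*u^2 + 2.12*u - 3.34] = -21.96*u - 9.0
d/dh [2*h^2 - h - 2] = 4*h - 1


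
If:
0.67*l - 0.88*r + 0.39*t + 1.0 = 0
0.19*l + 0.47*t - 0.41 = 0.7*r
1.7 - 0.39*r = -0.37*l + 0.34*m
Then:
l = 0.465871438038436*t - 3.51491053677932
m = 2.94114723424161 - 0.408236853389467*t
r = 0.797879390324718*t - 1.53976143141153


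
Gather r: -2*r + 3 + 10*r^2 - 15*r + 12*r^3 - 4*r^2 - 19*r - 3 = 12*r^3 + 6*r^2 - 36*r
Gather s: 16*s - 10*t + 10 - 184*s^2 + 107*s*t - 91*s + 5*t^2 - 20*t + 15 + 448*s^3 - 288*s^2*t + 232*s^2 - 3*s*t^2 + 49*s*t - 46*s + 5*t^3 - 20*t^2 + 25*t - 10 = 448*s^3 + s^2*(48 - 288*t) + s*(-3*t^2 + 156*t - 121) + 5*t^3 - 15*t^2 - 5*t + 15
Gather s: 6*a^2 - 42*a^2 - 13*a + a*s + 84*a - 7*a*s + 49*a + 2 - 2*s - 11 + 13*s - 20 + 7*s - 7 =-36*a^2 + 120*a + s*(18 - 6*a) - 36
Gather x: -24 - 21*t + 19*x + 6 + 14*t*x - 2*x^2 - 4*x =-21*t - 2*x^2 + x*(14*t + 15) - 18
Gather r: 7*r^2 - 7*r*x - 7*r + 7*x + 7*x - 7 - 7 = 7*r^2 + r*(-7*x - 7) + 14*x - 14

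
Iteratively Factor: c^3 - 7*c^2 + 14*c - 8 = (c - 4)*(c^2 - 3*c + 2) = (c - 4)*(c - 2)*(c - 1)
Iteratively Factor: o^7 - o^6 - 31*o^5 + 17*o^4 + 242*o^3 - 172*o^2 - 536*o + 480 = (o + 4)*(o^6 - 5*o^5 - 11*o^4 + 61*o^3 - 2*o^2 - 164*o + 120) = (o - 2)*(o + 4)*(o^5 - 3*o^4 - 17*o^3 + 27*o^2 + 52*o - 60) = (o - 5)*(o - 2)*(o + 4)*(o^4 + 2*o^3 - 7*o^2 - 8*o + 12) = (o - 5)*(o - 2)^2*(o + 4)*(o^3 + 4*o^2 + o - 6) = (o - 5)*(o - 2)^2*(o + 2)*(o + 4)*(o^2 + 2*o - 3) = (o - 5)*(o - 2)^2*(o + 2)*(o + 3)*(o + 4)*(o - 1)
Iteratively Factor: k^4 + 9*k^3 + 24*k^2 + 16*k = (k + 4)*(k^3 + 5*k^2 + 4*k) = (k + 1)*(k + 4)*(k^2 + 4*k) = k*(k + 1)*(k + 4)*(k + 4)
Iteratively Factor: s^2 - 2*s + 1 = (s - 1)*(s - 1)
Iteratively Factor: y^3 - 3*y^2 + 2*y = (y - 2)*(y^2 - y) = y*(y - 2)*(y - 1)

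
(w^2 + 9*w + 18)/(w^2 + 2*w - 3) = (w + 6)/(w - 1)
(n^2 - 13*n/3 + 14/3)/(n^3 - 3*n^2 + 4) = (n - 7/3)/(n^2 - n - 2)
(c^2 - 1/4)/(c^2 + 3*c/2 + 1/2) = (c - 1/2)/(c + 1)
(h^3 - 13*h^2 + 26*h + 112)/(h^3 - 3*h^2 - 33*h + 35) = (h^2 - 6*h - 16)/(h^2 + 4*h - 5)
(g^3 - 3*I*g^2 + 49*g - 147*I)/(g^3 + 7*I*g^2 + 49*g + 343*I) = (g - 3*I)/(g + 7*I)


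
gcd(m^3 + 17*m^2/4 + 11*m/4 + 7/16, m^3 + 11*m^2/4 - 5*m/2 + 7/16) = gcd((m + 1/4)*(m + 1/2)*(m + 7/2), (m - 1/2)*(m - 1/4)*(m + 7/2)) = m + 7/2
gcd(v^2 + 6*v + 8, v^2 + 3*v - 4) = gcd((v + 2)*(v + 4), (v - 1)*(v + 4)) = v + 4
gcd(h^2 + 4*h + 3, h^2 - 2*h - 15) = h + 3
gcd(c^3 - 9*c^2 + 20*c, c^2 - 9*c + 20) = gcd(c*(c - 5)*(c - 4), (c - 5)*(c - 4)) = c^2 - 9*c + 20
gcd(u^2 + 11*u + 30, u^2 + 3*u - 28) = 1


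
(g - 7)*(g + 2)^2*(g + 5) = g^4 + 2*g^3 - 39*g^2 - 148*g - 140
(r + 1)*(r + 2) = r^2 + 3*r + 2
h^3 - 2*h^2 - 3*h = h*(h - 3)*(h + 1)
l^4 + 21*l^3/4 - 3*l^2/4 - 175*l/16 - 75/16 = (l - 3/2)*(l + 1/2)*(l + 5/4)*(l + 5)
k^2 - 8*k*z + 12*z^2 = (k - 6*z)*(k - 2*z)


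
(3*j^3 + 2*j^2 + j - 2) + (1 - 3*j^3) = 2*j^2 + j - 1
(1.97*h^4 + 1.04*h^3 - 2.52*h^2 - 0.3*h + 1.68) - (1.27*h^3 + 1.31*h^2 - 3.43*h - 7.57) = 1.97*h^4 - 0.23*h^3 - 3.83*h^2 + 3.13*h + 9.25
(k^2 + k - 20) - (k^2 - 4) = k - 16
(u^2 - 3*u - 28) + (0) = u^2 - 3*u - 28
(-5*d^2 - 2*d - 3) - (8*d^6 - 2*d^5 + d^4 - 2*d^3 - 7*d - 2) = -8*d^6 + 2*d^5 - d^4 + 2*d^3 - 5*d^2 + 5*d - 1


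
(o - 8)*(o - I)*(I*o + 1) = I*o^3 + 2*o^2 - 8*I*o^2 - 16*o - I*o + 8*I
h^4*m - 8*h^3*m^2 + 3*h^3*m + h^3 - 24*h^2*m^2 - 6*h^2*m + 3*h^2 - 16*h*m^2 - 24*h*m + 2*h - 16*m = (h + 1)*(h + 2)*(h - 8*m)*(h*m + 1)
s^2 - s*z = s*(s - z)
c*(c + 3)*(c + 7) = c^3 + 10*c^2 + 21*c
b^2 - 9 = (b - 3)*(b + 3)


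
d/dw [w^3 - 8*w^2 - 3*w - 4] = 3*w^2 - 16*w - 3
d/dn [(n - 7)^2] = 2*n - 14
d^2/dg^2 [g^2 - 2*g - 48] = 2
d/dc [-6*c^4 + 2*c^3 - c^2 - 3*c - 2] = -24*c^3 + 6*c^2 - 2*c - 3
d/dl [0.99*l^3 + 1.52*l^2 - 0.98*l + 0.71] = 2.97*l^2 + 3.04*l - 0.98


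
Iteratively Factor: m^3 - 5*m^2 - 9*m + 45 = (m - 3)*(m^2 - 2*m - 15) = (m - 5)*(m - 3)*(m + 3)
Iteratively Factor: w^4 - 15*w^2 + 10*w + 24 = (w + 4)*(w^3 - 4*w^2 + w + 6) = (w - 3)*(w + 4)*(w^2 - w - 2) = (w - 3)*(w + 1)*(w + 4)*(w - 2)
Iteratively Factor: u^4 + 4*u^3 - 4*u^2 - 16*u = (u)*(u^3 + 4*u^2 - 4*u - 16) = u*(u - 2)*(u^2 + 6*u + 8) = u*(u - 2)*(u + 2)*(u + 4)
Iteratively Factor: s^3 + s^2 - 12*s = (s)*(s^2 + s - 12) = s*(s - 3)*(s + 4)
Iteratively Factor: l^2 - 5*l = (l - 5)*(l)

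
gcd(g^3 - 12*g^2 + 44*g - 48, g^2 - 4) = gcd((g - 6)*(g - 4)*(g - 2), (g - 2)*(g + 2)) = g - 2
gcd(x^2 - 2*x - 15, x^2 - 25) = x - 5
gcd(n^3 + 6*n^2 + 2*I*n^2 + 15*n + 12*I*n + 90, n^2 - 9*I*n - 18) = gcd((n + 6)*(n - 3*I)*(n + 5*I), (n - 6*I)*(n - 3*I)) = n - 3*I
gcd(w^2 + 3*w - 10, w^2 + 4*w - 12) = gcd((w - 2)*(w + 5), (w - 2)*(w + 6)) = w - 2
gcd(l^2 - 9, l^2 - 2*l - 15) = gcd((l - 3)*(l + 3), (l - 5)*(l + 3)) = l + 3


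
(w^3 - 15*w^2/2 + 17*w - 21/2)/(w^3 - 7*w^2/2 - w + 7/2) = (w - 3)/(w + 1)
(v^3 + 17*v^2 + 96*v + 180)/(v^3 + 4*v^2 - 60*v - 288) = (v + 5)/(v - 8)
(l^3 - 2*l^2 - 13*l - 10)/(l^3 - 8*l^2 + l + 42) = (l^2 - 4*l - 5)/(l^2 - 10*l + 21)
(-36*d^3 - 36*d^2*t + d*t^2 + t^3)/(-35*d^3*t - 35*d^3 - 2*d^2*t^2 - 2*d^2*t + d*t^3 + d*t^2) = (36*d^3 + 36*d^2*t - d*t^2 - t^3)/(d*(35*d^2*t + 35*d^2 + 2*d*t^2 + 2*d*t - t^3 - t^2))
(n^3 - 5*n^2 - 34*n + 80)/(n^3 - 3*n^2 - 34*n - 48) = (n^2 + 3*n - 10)/(n^2 + 5*n + 6)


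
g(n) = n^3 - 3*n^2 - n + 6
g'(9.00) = 188.00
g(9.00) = 483.00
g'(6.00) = 71.00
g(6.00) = 108.00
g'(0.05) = -1.29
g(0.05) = 5.94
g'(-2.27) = 28.08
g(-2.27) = -18.89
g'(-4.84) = 98.32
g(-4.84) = -172.82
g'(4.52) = 33.17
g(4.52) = 32.53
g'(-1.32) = 12.15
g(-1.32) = -0.21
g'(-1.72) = 18.20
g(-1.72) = -6.24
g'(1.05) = -3.99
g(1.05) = 2.80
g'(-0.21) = 0.39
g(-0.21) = 6.07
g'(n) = 3*n^2 - 6*n - 1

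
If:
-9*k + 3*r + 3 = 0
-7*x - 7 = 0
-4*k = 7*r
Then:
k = 7/25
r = -4/25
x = -1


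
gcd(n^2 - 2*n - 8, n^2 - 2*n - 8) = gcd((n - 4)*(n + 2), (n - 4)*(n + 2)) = n^2 - 2*n - 8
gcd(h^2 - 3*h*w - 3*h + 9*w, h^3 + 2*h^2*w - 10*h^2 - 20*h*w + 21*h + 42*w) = h - 3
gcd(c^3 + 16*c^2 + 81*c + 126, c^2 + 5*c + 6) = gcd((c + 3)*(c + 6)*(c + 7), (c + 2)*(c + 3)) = c + 3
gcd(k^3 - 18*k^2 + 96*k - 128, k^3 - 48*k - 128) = k - 8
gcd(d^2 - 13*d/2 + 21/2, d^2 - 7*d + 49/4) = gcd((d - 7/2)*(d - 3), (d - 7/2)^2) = d - 7/2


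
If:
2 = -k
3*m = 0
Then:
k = -2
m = 0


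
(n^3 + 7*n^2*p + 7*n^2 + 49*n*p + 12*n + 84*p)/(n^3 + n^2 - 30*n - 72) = (n + 7*p)/(n - 6)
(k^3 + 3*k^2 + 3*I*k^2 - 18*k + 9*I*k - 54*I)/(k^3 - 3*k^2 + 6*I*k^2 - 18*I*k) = (k^2 + 3*k*(2 + I) + 18*I)/(k*(k + 6*I))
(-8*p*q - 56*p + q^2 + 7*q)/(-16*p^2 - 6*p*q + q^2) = (q + 7)/(2*p + q)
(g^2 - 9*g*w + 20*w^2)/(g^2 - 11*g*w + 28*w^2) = (-g + 5*w)/(-g + 7*w)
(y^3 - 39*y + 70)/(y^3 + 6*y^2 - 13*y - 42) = (y^2 - 7*y + 10)/(y^2 - y - 6)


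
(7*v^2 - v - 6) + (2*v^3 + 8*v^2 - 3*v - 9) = 2*v^3 + 15*v^2 - 4*v - 15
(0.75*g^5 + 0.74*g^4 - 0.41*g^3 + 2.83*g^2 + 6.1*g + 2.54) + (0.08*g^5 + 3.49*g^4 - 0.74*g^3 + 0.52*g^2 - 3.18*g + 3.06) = 0.83*g^5 + 4.23*g^4 - 1.15*g^3 + 3.35*g^2 + 2.92*g + 5.6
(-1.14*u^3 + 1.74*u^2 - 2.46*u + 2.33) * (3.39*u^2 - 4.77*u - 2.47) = -3.8646*u^5 + 11.3364*u^4 - 13.8234*u^3 + 15.3351*u^2 - 5.0379*u - 5.7551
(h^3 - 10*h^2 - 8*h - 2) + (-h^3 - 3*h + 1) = -10*h^2 - 11*h - 1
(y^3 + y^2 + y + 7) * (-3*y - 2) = -3*y^4 - 5*y^3 - 5*y^2 - 23*y - 14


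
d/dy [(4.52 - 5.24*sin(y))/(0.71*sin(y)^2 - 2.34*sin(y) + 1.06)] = (3.7204*sin(y)^2 - 6.4184*sin(y) + 5.0224)*cos(y)/(0.5041*sin(y)^4 - 3.3228*sin(y)^3 + 6.9808*sin(y)^2 - 4.9608*sin(y) + 1.1236)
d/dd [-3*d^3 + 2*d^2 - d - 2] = -9*d^2 + 4*d - 1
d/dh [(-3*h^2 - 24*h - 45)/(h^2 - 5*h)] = 3*(13*h^2 + 30*h - 75)/(h^2*(h^2 - 10*h + 25))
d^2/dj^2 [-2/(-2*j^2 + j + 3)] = 4*(4*j^2 - 2*j - (4*j - 1)^2 - 6)/(-2*j^2 + j + 3)^3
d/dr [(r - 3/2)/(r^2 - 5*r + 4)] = (-r^2 + 3*r - 7/2)/(r^4 - 10*r^3 + 33*r^2 - 40*r + 16)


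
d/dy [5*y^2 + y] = 10*y + 1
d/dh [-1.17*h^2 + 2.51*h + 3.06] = 2.51 - 2.34*h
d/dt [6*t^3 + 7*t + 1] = 18*t^2 + 7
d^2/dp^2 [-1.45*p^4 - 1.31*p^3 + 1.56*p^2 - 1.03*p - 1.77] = -17.4*p^2 - 7.86*p + 3.12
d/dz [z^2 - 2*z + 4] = 2*z - 2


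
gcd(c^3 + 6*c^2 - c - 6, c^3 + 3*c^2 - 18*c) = c + 6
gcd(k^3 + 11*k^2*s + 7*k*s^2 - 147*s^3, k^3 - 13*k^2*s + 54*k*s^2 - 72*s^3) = -k + 3*s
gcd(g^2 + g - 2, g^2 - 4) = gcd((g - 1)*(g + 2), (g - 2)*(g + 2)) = g + 2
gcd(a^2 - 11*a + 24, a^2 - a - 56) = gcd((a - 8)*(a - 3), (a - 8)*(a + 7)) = a - 8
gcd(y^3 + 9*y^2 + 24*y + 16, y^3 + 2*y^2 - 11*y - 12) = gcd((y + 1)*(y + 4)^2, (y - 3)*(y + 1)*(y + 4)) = y^2 + 5*y + 4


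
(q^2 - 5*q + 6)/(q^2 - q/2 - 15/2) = 2*(q - 2)/(2*q + 5)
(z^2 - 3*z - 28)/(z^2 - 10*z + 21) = (z + 4)/(z - 3)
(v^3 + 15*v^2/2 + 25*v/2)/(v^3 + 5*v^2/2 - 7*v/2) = (2*v^2 + 15*v + 25)/(2*v^2 + 5*v - 7)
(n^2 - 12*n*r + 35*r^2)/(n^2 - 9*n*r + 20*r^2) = (-n + 7*r)/(-n + 4*r)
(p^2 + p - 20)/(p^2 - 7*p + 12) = (p + 5)/(p - 3)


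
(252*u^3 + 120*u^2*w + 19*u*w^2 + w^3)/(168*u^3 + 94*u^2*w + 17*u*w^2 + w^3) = (6*u + w)/(4*u + w)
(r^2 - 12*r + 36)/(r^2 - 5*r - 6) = (r - 6)/(r + 1)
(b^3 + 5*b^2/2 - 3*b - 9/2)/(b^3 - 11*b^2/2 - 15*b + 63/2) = (b + 1)/(b - 7)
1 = 1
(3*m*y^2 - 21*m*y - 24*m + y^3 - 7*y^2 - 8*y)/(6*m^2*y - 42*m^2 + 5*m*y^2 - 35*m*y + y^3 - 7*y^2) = (y^2 - 7*y - 8)/(2*m*y - 14*m + y^2 - 7*y)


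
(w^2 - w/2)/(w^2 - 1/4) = 2*w/(2*w + 1)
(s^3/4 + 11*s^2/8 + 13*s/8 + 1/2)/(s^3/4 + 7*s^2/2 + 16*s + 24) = (2*s^2 + 3*s + 1)/(2*(s^2 + 10*s + 24))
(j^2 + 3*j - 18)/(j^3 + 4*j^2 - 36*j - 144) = (j - 3)/(j^2 - 2*j - 24)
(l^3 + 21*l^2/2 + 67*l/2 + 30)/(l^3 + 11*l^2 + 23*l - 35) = (l^2 + 11*l/2 + 6)/(l^2 + 6*l - 7)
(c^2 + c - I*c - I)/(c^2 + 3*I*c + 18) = (c^2 + c - I*c - I)/(c^2 + 3*I*c + 18)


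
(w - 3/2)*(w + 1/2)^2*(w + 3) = w^4 + 5*w^3/2 - 11*w^2/4 - 33*w/8 - 9/8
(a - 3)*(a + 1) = a^2 - 2*a - 3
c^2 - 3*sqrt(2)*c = c*(c - 3*sqrt(2))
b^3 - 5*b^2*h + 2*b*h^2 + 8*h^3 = (b - 4*h)*(b - 2*h)*(b + h)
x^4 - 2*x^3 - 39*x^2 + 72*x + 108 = (x - 6)*(x - 3)*(x + 1)*(x + 6)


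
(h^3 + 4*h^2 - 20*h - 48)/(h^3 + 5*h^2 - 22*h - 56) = (h + 6)/(h + 7)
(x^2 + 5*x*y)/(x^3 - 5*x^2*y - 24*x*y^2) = (x + 5*y)/(x^2 - 5*x*y - 24*y^2)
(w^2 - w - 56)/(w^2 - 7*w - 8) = (w + 7)/(w + 1)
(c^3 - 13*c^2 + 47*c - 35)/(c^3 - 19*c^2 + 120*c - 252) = (c^2 - 6*c + 5)/(c^2 - 12*c + 36)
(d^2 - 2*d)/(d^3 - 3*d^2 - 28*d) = (2 - d)/(-d^2 + 3*d + 28)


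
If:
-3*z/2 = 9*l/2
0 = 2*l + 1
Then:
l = -1/2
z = 3/2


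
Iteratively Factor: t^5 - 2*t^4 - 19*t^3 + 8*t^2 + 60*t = (t - 5)*(t^4 + 3*t^3 - 4*t^2 - 12*t) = (t - 5)*(t + 2)*(t^3 + t^2 - 6*t) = t*(t - 5)*(t + 2)*(t^2 + t - 6) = t*(t - 5)*(t - 2)*(t + 2)*(t + 3)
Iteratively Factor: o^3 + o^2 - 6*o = (o - 2)*(o^2 + 3*o) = o*(o - 2)*(o + 3)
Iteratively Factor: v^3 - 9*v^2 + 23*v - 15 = (v - 5)*(v^2 - 4*v + 3) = (v - 5)*(v - 3)*(v - 1)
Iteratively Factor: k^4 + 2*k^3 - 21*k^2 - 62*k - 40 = (k - 5)*(k^3 + 7*k^2 + 14*k + 8) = (k - 5)*(k + 4)*(k^2 + 3*k + 2) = (k - 5)*(k + 1)*(k + 4)*(k + 2)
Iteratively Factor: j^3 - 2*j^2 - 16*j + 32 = (j + 4)*(j^2 - 6*j + 8) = (j - 4)*(j + 4)*(j - 2)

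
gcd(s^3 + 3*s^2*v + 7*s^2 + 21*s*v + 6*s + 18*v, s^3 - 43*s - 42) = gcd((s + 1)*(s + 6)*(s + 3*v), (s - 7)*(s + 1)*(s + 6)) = s^2 + 7*s + 6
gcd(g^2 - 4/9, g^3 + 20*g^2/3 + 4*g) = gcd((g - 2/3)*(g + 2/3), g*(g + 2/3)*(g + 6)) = g + 2/3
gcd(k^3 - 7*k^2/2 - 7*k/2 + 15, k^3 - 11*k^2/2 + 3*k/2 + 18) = k - 3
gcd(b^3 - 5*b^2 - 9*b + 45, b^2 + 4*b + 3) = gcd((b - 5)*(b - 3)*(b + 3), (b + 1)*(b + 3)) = b + 3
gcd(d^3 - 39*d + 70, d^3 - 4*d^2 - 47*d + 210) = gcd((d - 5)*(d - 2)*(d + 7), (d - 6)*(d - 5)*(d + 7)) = d^2 + 2*d - 35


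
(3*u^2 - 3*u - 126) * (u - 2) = 3*u^3 - 9*u^2 - 120*u + 252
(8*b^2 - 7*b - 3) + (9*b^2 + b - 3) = 17*b^2 - 6*b - 6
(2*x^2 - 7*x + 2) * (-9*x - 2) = -18*x^3 + 59*x^2 - 4*x - 4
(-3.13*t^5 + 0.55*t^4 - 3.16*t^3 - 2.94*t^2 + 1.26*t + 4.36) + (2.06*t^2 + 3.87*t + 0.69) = -3.13*t^5 + 0.55*t^4 - 3.16*t^3 - 0.88*t^2 + 5.13*t + 5.05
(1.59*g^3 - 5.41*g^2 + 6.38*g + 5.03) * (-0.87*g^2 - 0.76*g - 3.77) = -1.3833*g^5 + 3.4983*g^4 - 7.4333*g^3 + 11.1708*g^2 - 27.8754*g - 18.9631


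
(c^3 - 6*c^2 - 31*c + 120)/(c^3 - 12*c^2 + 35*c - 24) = (c + 5)/(c - 1)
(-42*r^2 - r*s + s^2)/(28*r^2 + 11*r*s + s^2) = (-42*r^2 - r*s + s^2)/(28*r^2 + 11*r*s + s^2)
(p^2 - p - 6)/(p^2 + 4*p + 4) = (p - 3)/(p + 2)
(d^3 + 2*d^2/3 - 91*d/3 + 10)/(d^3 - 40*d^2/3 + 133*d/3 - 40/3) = (d + 6)/(d - 8)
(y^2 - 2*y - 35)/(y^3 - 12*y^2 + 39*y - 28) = (y + 5)/(y^2 - 5*y + 4)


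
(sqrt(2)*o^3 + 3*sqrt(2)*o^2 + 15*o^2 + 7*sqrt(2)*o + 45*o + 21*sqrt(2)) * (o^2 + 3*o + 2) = sqrt(2)*o^5 + 6*sqrt(2)*o^4 + 15*o^4 + 18*sqrt(2)*o^3 + 90*o^3 + 48*sqrt(2)*o^2 + 165*o^2 + 90*o + 77*sqrt(2)*o + 42*sqrt(2)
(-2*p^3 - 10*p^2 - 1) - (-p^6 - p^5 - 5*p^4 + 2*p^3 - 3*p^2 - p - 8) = p^6 + p^5 + 5*p^4 - 4*p^3 - 7*p^2 + p + 7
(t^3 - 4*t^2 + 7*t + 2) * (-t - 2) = -t^4 + 2*t^3 + t^2 - 16*t - 4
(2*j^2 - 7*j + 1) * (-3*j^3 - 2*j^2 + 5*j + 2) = -6*j^5 + 17*j^4 + 21*j^3 - 33*j^2 - 9*j + 2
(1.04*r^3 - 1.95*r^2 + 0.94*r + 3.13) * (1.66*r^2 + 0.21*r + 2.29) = 1.7264*r^5 - 3.0186*r^4 + 3.5325*r^3 + 0.9277*r^2 + 2.8099*r + 7.1677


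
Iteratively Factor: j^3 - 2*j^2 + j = (j - 1)*(j^2 - j) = (j - 1)^2*(j)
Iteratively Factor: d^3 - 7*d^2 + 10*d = (d - 5)*(d^2 - 2*d) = (d - 5)*(d - 2)*(d)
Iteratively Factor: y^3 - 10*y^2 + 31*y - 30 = (y - 5)*(y^2 - 5*y + 6) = (y - 5)*(y - 3)*(y - 2)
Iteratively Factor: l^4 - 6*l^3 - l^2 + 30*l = (l - 3)*(l^3 - 3*l^2 - 10*l) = (l - 5)*(l - 3)*(l^2 + 2*l) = (l - 5)*(l - 3)*(l + 2)*(l)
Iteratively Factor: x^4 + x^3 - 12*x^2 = (x - 3)*(x^3 + 4*x^2) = x*(x - 3)*(x^2 + 4*x) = x*(x - 3)*(x + 4)*(x)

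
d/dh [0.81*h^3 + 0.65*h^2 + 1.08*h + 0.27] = 2.43*h^2 + 1.3*h + 1.08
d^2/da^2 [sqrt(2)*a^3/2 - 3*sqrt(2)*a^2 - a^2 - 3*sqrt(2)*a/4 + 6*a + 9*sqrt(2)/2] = 3*sqrt(2)*a - 6*sqrt(2) - 2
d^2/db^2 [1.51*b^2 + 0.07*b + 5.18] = 3.02000000000000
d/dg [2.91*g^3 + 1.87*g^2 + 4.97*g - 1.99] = 8.73*g^2 + 3.74*g + 4.97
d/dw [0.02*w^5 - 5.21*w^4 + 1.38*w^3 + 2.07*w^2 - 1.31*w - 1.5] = 0.1*w^4 - 20.84*w^3 + 4.14*w^2 + 4.14*w - 1.31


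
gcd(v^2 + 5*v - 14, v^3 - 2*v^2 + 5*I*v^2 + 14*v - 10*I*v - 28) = v - 2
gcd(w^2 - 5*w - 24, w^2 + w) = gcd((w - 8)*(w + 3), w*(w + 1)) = 1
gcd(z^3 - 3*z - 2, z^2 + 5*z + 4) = z + 1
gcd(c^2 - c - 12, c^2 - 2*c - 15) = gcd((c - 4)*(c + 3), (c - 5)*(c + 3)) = c + 3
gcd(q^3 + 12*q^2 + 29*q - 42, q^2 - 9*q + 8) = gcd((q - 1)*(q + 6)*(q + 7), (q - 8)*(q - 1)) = q - 1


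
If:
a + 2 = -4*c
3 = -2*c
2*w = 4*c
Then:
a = 4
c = -3/2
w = -3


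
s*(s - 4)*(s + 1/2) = s^3 - 7*s^2/2 - 2*s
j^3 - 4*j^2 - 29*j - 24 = (j - 8)*(j + 1)*(j + 3)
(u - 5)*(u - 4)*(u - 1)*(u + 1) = u^4 - 9*u^3 + 19*u^2 + 9*u - 20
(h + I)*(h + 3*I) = h^2 + 4*I*h - 3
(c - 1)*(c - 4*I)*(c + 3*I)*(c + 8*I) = c^4 - c^3 + 7*I*c^3 + 20*c^2 - 7*I*c^2 - 20*c + 96*I*c - 96*I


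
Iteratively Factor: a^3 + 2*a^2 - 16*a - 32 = (a + 2)*(a^2 - 16) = (a - 4)*(a + 2)*(a + 4)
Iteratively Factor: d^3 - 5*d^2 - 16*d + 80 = (d - 5)*(d^2 - 16) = (d - 5)*(d + 4)*(d - 4)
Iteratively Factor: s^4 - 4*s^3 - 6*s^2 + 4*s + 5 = (s + 1)*(s^3 - 5*s^2 - s + 5) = (s - 1)*(s + 1)*(s^2 - 4*s - 5) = (s - 1)*(s + 1)^2*(s - 5)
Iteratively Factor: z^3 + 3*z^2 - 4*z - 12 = (z - 2)*(z^2 + 5*z + 6) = (z - 2)*(z + 3)*(z + 2)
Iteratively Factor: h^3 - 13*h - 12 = (h + 1)*(h^2 - h - 12) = (h + 1)*(h + 3)*(h - 4)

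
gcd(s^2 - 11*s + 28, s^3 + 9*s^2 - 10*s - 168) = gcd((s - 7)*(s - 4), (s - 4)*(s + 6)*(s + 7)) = s - 4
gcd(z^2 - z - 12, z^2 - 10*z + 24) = z - 4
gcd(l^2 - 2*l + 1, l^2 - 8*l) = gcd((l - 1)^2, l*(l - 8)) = 1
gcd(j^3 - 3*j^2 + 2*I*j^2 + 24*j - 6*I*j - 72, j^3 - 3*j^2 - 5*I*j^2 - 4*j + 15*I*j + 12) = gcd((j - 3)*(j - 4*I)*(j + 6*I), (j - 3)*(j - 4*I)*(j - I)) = j^2 + j*(-3 - 4*I) + 12*I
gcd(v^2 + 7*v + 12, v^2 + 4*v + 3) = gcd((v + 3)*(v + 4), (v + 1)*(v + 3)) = v + 3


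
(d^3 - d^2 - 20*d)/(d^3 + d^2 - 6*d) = (d^2 - d - 20)/(d^2 + d - 6)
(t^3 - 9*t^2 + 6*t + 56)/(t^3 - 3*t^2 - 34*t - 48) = (t^2 - 11*t + 28)/(t^2 - 5*t - 24)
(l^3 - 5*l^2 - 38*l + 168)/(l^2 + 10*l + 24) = (l^2 - 11*l + 28)/(l + 4)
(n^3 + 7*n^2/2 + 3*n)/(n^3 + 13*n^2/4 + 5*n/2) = 2*(2*n + 3)/(4*n + 5)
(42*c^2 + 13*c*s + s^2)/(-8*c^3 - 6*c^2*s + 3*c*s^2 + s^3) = (42*c^2 + 13*c*s + s^2)/(-8*c^3 - 6*c^2*s + 3*c*s^2 + s^3)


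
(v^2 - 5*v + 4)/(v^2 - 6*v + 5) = (v - 4)/(v - 5)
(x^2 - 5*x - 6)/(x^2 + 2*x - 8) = (x^2 - 5*x - 6)/(x^2 + 2*x - 8)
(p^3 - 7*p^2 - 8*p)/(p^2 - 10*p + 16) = p*(p + 1)/(p - 2)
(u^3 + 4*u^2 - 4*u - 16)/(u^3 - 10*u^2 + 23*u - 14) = (u^2 + 6*u + 8)/(u^2 - 8*u + 7)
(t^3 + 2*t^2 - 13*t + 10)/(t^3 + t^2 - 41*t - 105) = (t^2 - 3*t + 2)/(t^2 - 4*t - 21)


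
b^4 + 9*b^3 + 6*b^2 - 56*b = b*(b - 2)*(b + 4)*(b + 7)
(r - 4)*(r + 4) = r^2 - 16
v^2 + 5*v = v*(v + 5)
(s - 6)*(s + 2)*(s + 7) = s^3 + 3*s^2 - 40*s - 84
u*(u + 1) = u^2 + u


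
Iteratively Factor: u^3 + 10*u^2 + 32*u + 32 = (u + 2)*(u^2 + 8*u + 16) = (u + 2)*(u + 4)*(u + 4)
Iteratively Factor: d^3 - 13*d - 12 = (d + 1)*(d^2 - d - 12) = (d + 1)*(d + 3)*(d - 4)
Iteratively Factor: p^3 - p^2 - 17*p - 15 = (p + 1)*(p^2 - 2*p - 15) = (p + 1)*(p + 3)*(p - 5)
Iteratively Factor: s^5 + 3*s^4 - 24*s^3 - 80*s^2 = (s + 4)*(s^4 - s^3 - 20*s^2) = (s + 4)^2*(s^3 - 5*s^2) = (s - 5)*(s + 4)^2*(s^2) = s*(s - 5)*(s + 4)^2*(s)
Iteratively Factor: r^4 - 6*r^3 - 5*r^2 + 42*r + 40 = (r - 5)*(r^3 - r^2 - 10*r - 8) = (r - 5)*(r + 2)*(r^2 - 3*r - 4) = (r - 5)*(r + 1)*(r + 2)*(r - 4)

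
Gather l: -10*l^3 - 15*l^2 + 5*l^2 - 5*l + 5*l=-10*l^3 - 10*l^2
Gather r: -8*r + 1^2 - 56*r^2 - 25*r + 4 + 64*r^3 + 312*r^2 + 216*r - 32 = 64*r^3 + 256*r^2 + 183*r - 27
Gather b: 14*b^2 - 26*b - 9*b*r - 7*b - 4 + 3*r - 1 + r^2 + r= 14*b^2 + b*(-9*r - 33) + r^2 + 4*r - 5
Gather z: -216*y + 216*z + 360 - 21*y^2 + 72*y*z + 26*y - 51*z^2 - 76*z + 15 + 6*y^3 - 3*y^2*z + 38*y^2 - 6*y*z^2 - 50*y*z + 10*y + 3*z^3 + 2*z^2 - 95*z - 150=6*y^3 + 17*y^2 - 180*y + 3*z^3 + z^2*(-6*y - 49) + z*(-3*y^2 + 22*y + 45) + 225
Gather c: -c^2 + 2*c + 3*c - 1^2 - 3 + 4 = -c^2 + 5*c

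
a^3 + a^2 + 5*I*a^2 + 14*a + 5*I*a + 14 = (a + 1)*(a - 2*I)*(a + 7*I)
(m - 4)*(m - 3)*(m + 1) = m^3 - 6*m^2 + 5*m + 12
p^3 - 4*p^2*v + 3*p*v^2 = p*(p - 3*v)*(p - v)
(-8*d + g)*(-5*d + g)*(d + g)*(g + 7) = 40*d^3*g + 280*d^3 + 27*d^2*g^2 + 189*d^2*g - 12*d*g^3 - 84*d*g^2 + g^4 + 7*g^3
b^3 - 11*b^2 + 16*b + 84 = (b - 7)*(b - 6)*(b + 2)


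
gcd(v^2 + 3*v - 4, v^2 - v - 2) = 1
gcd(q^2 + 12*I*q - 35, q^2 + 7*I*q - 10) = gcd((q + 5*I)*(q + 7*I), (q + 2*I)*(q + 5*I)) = q + 5*I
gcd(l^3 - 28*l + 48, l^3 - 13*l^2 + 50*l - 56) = l^2 - 6*l + 8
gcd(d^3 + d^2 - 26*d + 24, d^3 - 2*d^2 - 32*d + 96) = d^2 + 2*d - 24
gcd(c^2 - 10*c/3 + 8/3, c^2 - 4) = c - 2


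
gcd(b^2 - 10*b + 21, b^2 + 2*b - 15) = b - 3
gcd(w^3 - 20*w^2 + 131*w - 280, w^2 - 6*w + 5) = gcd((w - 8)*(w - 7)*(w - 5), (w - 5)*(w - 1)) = w - 5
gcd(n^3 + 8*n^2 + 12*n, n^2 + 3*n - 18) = n + 6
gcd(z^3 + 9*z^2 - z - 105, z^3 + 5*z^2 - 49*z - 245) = z^2 + 12*z + 35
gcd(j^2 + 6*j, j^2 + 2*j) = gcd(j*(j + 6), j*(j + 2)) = j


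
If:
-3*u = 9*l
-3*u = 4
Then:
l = 4/9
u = -4/3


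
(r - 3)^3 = r^3 - 9*r^2 + 27*r - 27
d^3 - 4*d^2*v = d^2*(d - 4*v)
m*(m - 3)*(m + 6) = m^3 + 3*m^2 - 18*m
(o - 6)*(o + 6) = o^2 - 36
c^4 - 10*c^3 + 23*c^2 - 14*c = c*(c - 7)*(c - 2)*(c - 1)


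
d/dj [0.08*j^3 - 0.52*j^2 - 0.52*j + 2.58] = 0.24*j^2 - 1.04*j - 0.52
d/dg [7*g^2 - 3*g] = 14*g - 3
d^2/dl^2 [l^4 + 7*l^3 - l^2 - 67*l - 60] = 12*l^2 + 42*l - 2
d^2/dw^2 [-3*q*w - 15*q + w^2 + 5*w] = 2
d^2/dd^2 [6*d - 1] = 0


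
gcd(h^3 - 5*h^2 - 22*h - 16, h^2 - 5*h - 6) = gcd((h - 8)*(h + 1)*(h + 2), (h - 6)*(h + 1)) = h + 1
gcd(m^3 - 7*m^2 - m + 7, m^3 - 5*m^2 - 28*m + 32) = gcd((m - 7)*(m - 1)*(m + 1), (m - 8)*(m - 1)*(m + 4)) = m - 1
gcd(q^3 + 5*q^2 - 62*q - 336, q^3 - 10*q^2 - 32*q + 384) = q^2 - 2*q - 48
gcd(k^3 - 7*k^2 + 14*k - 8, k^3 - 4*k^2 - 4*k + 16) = k^2 - 6*k + 8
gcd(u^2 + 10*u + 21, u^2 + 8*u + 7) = u + 7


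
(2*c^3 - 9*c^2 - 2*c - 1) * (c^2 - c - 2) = 2*c^5 - 11*c^4 + 3*c^3 + 19*c^2 + 5*c + 2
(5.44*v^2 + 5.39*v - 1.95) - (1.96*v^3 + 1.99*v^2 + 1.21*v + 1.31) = -1.96*v^3 + 3.45*v^2 + 4.18*v - 3.26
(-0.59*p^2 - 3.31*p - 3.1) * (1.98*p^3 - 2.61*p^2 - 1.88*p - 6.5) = -1.1682*p^5 - 5.0139*p^4 + 3.6103*p^3 + 18.1488*p^2 + 27.343*p + 20.15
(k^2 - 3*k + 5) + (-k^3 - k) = -k^3 + k^2 - 4*k + 5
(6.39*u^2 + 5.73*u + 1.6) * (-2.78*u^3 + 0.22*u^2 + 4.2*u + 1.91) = -17.7642*u^5 - 14.5236*u^4 + 23.6506*u^3 + 36.6229*u^2 + 17.6643*u + 3.056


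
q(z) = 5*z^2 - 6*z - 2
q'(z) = 10*z - 6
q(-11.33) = 707.82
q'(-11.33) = -119.30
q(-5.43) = 178.00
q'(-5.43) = -60.30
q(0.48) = -3.73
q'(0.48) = -1.20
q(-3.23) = 69.54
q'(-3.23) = -38.30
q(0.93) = -3.26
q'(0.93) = 3.30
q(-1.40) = 16.20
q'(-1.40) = -20.00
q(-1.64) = 21.29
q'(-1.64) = -22.40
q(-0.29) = 0.16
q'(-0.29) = -8.90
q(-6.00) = 214.00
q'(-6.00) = -66.00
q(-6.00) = 214.00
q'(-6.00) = -66.00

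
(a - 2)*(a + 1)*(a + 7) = a^3 + 6*a^2 - 9*a - 14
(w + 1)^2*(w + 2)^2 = w^4 + 6*w^3 + 13*w^2 + 12*w + 4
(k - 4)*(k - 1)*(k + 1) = k^3 - 4*k^2 - k + 4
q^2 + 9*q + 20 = (q + 4)*(q + 5)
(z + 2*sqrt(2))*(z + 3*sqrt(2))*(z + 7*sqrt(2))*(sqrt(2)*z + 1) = sqrt(2)*z^4 + 25*z^3 + 94*sqrt(2)*z^2 + 250*z + 84*sqrt(2)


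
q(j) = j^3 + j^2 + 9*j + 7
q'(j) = 3*j^2 + 2*j + 9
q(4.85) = 188.26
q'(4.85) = 89.27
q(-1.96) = -14.33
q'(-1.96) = 16.60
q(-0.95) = -1.50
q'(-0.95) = 9.81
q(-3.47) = -53.97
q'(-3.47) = 38.18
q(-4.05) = -79.48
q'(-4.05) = 50.11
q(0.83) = 15.73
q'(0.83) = 12.73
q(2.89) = 65.50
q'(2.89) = 39.84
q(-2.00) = -15.00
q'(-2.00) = 17.00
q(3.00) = 70.00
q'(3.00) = 42.00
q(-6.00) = -227.00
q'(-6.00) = 105.00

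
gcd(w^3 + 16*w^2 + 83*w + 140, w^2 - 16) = w + 4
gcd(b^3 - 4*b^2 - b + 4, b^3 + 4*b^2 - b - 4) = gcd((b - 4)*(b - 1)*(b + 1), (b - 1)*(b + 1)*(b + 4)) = b^2 - 1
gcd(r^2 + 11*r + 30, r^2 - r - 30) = r + 5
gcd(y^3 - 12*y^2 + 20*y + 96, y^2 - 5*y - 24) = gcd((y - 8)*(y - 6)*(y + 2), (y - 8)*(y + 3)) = y - 8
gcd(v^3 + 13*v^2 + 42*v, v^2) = v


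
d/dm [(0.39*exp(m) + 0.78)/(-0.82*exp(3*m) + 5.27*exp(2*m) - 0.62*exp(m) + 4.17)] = (0.6396*exp(3*m) - 0.1365*exp(2*m) - 8.2212*exp(m) + 2.1099)*exp(m)/(0.6724*exp(6*m) - 8.6428*exp(5*m) + 28.7897*exp(4*m) - 13.3736*exp(3*m) + 44.3362*exp(2*m) - 5.1708*exp(m) + 17.3889)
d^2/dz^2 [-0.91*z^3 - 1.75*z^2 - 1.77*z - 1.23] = -5.46*z - 3.5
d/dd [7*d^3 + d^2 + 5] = d*(21*d + 2)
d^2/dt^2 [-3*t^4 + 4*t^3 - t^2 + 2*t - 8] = -36*t^2 + 24*t - 2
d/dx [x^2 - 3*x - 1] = 2*x - 3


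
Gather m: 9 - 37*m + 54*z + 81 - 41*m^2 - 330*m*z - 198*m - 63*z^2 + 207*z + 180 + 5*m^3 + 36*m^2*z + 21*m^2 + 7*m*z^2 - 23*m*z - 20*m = 5*m^3 + m^2*(36*z - 20) + m*(7*z^2 - 353*z - 255) - 63*z^2 + 261*z + 270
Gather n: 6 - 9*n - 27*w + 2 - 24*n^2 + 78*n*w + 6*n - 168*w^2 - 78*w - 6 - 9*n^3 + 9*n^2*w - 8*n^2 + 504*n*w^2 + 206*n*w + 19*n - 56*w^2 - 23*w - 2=-9*n^3 + n^2*(9*w - 32) + n*(504*w^2 + 284*w + 16) - 224*w^2 - 128*w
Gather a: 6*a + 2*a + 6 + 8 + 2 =8*a + 16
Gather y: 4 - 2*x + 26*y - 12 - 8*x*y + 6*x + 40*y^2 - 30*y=4*x + 40*y^2 + y*(-8*x - 4) - 8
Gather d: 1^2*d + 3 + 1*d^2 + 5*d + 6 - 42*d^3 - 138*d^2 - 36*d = -42*d^3 - 137*d^2 - 30*d + 9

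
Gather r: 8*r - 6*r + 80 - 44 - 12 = 2*r + 24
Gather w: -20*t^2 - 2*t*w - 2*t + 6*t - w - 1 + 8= -20*t^2 + 4*t + w*(-2*t - 1) + 7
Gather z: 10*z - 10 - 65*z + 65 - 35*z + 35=90 - 90*z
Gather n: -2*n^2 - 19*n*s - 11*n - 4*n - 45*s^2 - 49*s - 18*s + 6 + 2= -2*n^2 + n*(-19*s - 15) - 45*s^2 - 67*s + 8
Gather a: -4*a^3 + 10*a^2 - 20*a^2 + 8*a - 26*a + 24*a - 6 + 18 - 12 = -4*a^3 - 10*a^2 + 6*a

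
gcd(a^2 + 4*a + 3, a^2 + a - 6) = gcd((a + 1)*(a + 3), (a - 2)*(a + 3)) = a + 3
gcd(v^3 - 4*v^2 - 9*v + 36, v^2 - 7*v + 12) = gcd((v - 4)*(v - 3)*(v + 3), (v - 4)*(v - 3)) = v^2 - 7*v + 12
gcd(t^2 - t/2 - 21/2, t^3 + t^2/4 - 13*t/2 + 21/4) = t + 3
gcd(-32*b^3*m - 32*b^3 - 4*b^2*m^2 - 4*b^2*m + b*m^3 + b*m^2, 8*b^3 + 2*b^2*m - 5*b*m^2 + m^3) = 1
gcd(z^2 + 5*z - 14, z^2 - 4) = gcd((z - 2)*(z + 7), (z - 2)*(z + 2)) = z - 2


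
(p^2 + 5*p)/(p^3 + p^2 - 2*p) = (p + 5)/(p^2 + p - 2)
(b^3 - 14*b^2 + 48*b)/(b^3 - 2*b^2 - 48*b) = (b - 6)/(b + 6)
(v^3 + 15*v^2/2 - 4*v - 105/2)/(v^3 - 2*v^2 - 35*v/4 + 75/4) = 2*(v + 7)/(2*v - 5)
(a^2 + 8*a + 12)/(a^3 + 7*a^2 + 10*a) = (a + 6)/(a*(a + 5))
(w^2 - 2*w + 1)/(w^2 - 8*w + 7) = (w - 1)/(w - 7)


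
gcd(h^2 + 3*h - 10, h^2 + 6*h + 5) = h + 5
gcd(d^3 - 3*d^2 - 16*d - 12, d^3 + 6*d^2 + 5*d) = d + 1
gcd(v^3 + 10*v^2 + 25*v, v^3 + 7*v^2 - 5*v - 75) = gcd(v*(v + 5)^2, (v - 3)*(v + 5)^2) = v^2 + 10*v + 25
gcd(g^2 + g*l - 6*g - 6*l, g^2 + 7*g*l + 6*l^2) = g + l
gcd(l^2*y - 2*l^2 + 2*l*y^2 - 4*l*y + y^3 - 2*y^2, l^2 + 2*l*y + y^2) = l^2 + 2*l*y + y^2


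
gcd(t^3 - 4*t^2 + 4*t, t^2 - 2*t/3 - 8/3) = t - 2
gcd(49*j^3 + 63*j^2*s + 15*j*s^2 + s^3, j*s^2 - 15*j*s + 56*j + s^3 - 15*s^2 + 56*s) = j + s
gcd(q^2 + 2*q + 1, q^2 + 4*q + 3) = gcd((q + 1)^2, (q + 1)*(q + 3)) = q + 1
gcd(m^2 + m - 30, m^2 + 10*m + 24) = m + 6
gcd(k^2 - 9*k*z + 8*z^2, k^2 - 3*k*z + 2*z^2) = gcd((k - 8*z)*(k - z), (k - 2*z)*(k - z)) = -k + z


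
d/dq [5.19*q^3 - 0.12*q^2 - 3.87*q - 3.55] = 15.57*q^2 - 0.24*q - 3.87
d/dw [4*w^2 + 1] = 8*w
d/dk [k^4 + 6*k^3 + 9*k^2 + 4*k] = 4*k^3 + 18*k^2 + 18*k + 4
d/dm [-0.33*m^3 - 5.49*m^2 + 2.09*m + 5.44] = -0.99*m^2 - 10.98*m + 2.09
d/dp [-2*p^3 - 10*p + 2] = -6*p^2 - 10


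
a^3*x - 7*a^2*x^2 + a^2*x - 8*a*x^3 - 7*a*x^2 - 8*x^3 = (a - 8*x)*(a + x)*(a*x + x)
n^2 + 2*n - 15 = (n - 3)*(n + 5)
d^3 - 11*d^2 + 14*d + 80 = (d - 8)*(d - 5)*(d + 2)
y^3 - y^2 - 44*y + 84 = (y - 6)*(y - 2)*(y + 7)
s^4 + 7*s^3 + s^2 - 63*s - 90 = (s - 3)*(s + 2)*(s + 3)*(s + 5)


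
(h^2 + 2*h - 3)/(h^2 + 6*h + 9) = (h - 1)/(h + 3)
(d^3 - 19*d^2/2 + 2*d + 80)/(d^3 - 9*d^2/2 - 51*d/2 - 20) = (d - 4)/(d + 1)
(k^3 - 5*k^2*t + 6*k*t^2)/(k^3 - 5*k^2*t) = (k^2 - 5*k*t + 6*t^2)/(k*(k - 5*t))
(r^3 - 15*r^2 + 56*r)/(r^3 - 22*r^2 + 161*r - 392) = r/(r - 7)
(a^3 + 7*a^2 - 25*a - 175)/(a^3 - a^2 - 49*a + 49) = (a^2 - 25)/(a^2 - 8*a + 7)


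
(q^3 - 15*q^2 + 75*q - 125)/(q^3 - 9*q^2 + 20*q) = (q^2 - 10*q + 25)/(q*(q - 4))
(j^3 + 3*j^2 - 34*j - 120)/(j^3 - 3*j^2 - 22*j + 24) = (j + 5)/(j - 1)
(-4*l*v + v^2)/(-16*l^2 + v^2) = v/(4*l + v)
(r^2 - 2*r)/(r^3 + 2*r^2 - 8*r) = 1/(r + 4)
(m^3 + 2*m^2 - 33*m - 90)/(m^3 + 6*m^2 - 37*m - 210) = (m + 3)/(m + 7)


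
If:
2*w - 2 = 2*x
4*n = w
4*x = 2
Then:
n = 3/8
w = 3/2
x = 1/2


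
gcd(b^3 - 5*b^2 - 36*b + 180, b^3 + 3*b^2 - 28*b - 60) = b^2 + b - 30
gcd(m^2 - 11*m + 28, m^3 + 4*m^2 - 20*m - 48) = m - 4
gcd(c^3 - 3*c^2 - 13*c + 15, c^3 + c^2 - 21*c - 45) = c^2 - 2*c - 15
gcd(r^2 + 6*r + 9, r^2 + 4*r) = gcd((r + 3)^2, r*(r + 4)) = 1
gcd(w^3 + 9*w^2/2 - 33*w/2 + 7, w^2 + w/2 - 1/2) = w - 1/2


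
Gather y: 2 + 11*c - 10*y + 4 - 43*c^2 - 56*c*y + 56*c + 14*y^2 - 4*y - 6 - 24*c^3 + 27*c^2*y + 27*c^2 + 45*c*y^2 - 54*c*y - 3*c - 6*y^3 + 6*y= -24*c^3 - 16*c^2 + 64*c - 6*y^3 + y^2*(45*c + 14) + y*(27*c^2 - 110*c - 8)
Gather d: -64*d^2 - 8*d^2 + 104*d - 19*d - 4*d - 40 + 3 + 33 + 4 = -72*d^2 + 81*d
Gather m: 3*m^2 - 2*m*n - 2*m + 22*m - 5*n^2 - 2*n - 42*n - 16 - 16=3*m^2 + m*(20 - 2*n) - 5*n^2 - 44*n - 32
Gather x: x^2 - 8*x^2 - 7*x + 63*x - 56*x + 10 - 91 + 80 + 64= 63 - 7*x^2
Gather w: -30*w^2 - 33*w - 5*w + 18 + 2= -30*w^2 - 38*w + 20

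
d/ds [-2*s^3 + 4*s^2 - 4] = 2*s*(4 - 3*s)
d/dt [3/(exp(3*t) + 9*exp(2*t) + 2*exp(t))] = 3*(-3*exp(2*t) - 18*exp(t) - 2)*exp(-t)/(exp(2*t) + 9*exp(t) + 2)^2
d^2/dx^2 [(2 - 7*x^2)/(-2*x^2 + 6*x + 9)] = 6*(28*x^3 + 118*x^2 + 24*x + 153)/(8*x^6 - 72*x^5 + 108*x^4 + 432*x^3 - 486*x^2 - 1458*x - 729)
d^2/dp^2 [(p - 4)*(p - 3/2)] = 2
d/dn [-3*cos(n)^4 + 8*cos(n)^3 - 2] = 12*(cos(n) - 2)*sin(n)*cos(n)^2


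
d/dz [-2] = 0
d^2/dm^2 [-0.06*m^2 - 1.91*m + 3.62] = -0.120000000000000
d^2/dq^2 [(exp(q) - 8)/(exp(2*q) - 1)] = (8*(exp(q) - 8)*exp(3*q) - 8*(exp(q) - 4)*(exp(2*q) - 1)*exp(q) + (exp(2*q) - 1)^2)*exp(q)/(exp(2*q) - 1)^3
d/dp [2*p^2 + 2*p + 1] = 4*p + 2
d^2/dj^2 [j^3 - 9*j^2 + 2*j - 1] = 6*j - 18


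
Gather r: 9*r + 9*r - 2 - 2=18*r - 4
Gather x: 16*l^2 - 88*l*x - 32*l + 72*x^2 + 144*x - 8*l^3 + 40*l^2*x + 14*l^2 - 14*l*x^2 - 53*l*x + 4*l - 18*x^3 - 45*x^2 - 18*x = -8*l^3 + 30*l^2 - 28*l - 18*x^3 + x^2*(27 - 14*l) + x*(40*l^2 - 141*l + 126)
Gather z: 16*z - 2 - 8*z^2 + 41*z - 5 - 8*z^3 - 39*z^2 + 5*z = -8*z^3 - 47*z^2 + 62*z - 7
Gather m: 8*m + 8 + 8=8*m + 16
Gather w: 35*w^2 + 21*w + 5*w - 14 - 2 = 35*w^2 + 26*w - 16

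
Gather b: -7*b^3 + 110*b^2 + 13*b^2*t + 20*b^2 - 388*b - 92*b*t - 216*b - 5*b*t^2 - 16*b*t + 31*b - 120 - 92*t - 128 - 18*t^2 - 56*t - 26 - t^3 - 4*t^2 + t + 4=-7*b^3 + b^2*(13*t + 130) + b*(-5*t^2 - 108*t - 573) - t^3 - 22*t^2 - 147*t - 270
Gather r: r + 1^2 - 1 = r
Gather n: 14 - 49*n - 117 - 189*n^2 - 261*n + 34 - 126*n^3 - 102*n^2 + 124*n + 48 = -126*n^3 - 291*n^2 - 186*n - 21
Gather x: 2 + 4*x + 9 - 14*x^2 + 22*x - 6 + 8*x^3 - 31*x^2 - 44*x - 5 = 8*x^3 - 45*x^2 - 18*x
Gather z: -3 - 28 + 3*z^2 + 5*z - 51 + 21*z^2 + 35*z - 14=24*z^2 + 40*z - 96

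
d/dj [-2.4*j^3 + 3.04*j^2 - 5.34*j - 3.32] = -7.2*j^2 + 6.08*j - 5.34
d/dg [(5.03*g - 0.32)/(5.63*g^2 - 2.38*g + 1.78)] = (-28.3189*g^2 + 3.6032*g + 8.1918)/(31.6969*g^4 - 26.7988*g^3 + 25.7072*g^2 - 8.4728*g + 3.1684)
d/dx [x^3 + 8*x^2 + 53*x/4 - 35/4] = 3*x^2 + 16*x + 53/4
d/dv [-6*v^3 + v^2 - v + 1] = -18*v^2 + 2*v - 1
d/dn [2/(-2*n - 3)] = 4/(2*n + 3)^2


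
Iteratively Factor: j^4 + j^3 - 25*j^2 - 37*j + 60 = (j + 3)*(j^3 - 2*j^2 - 19*j + 20) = (j + 3)*(j + 4)*(j^2 - 6*j + 5) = (j - 5)*(j + 3)*(j + 4)*(j - 1)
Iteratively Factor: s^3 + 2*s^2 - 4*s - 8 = (s + 2)*(s^2 - 4) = (s - 2)*(s + 2)*(s + 2)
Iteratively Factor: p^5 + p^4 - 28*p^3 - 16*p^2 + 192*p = (p + 4)*(p^4 - 3*p^3 - 16*p^2 + 48*p) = (p - 3)*(p + 4)*(p^3 - 16*p) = (p - 3)*(p + 4)^2*(p^2 - 4*p) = (p - 4)*(p - 3)*(p + 4)^2*(p)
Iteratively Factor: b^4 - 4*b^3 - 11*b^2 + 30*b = (b + 3)*(b^3 - 7*b^2 + 10*b) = (b - 5)*(b + 3)*(b^2 - 2*b) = (b - 5)*(b - 2)*(b + 3)*(b)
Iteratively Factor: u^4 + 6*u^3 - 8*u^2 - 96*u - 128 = (u + 4)*(u^3 + 2*u^2 - 16*u - 32) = (u + 4)^2*(u^2 - 2*u - 8) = (u + 2)*(u + 4)^2*(u - 4)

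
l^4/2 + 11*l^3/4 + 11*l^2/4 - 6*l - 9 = (l/2 + 1)*(l - 3/2)*(l + 2)*(l + 3)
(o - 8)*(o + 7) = o^2 - o - 56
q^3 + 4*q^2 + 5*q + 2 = (q + 1)^2*(q + 2)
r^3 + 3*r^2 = r^2*(r + 3)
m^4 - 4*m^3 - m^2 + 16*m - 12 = (m - 3)*(m - 2)*(m - 1)*(m + 2)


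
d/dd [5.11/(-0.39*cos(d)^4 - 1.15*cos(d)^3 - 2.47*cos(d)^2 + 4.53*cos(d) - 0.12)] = (-7.9716*cos(d)^3 - 17.6295*cos(d)^2 - 25.2434*cos(d) + 23.1483)*sin(d)/(0.39*cos(d)^4 + 1.15*cos(d)^3 + 2.47*cos(d)^2 - 4.53*cos(d) + 0.12)^2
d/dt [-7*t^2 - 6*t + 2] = -14*t - 6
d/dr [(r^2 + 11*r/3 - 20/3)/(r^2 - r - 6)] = 2*(-7*r^2 + 2*r - 43)/(3*(r^4 - 2*r^3 - 11*r^2 + 12*r + 36))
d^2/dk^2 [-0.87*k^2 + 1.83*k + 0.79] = -1.74000000000000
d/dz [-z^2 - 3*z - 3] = -2*z - 3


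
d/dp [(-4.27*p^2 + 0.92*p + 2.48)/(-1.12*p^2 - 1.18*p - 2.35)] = (6.069*p^2 + 25.6242*p + 0.764399999999999)/(1.2544*p^4 + 2.6432*p^3 + 6.6564*p^2 + 5.546*p + 5.5225)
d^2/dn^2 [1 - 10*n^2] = -20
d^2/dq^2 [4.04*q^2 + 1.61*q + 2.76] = 8.08000000000000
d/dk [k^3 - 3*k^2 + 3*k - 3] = 3*k^2 - 6*k + 3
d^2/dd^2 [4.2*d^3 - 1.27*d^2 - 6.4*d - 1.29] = 25.2*d - 2.54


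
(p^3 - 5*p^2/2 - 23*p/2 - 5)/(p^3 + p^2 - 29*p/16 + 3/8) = 8*(2*p^2 - 9*p - 5)/(16*p^2 - 16*p + 3)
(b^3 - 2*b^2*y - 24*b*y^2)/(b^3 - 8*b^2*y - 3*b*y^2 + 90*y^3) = b*(-b - 4*y)/(-b^2 + 2*b*y + 15*y^2)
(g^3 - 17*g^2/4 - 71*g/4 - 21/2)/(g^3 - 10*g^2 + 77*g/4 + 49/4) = (4*g^2 + 11*g + 6)/(4*g^2 - 12*g - 7)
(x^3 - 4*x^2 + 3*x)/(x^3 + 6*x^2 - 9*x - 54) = x*(x - 1)/(x^2 + 9*x + 18)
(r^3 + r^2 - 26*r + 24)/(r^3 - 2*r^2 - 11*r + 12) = (r + 6)/(r + 3)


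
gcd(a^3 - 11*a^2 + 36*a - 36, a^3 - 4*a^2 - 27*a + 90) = a^2 - 9*a + 18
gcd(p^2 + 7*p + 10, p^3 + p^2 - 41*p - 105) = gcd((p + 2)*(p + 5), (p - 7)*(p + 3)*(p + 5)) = p + 5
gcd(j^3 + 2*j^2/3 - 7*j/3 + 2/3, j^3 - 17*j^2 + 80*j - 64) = j - 1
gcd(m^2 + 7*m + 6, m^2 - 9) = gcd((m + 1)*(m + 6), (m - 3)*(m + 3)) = 1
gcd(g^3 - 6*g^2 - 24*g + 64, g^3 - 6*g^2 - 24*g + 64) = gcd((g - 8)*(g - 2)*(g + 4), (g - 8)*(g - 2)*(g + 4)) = g^3 - 6*g^2 - 24*g + 64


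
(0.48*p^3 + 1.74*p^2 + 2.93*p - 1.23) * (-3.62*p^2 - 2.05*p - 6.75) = -1.7376*p^5 - 7.2828*p^4 - 17.4136*p^3 - 13.2989*p^2 - 17.256*p + 8.3025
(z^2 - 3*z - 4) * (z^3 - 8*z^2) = z^5 - 11*z^4 + 20*z^3 + 32*z^2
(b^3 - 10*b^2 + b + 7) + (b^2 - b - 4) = b^3 - 9*b^2 + 3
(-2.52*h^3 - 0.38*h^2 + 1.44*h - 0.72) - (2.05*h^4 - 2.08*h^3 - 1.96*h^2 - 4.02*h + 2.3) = -2.05*h^4 - 0.44*h^3 + 1.58*h^2 + 5.46*h - 3.02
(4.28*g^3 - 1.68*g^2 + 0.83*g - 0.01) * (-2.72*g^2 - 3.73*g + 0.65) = -11.6416*g^5 - 11.3948*g^4 + 6.7908*g^3 - 4.1607*g^2 + 0.5768*g - 0.0065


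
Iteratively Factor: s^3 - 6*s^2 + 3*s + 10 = (s - 2)*(s^2 - 4*s - 5) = (s - 5)*(s - 2)*(s + 1)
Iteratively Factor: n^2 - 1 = (n + 1)*(n - 1)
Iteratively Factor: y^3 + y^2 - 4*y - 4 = (y - 2)*(y^2 + 3*y + 2) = (y - 2)*(y + 1)*(y + 2)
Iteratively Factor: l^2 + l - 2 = (l - 1)*(l + 2)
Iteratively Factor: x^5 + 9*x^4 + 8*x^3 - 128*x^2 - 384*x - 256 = (x + 4)*(x^4 + 5*x^3 - 12*x^2 - 80*x - 64) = (x + 4)^2*(x^3 + x^2 - 16*x - 16) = (x - 4)*(x + 4)^2*(x^2 + 5*x + 4) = (x - 4)*(x + 1)*(x + 4)^2*(x + 4)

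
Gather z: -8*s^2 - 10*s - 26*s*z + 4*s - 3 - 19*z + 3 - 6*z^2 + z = -8*s^2 - 6*s - 6*z^2 + z*(-26*s - 18)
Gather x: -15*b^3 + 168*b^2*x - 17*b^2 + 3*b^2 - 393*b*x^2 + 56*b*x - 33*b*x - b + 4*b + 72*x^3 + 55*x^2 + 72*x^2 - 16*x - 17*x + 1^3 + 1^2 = -15*b^3 - 14*b^2 + 3*b + 72*x^3 + x^2*(127 - 393*b) + x*(168*b^2 + 23*b - 33) + 2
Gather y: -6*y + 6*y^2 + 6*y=6*y^2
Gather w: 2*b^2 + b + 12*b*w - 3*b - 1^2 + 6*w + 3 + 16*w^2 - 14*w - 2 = 2*b^2 - 2*b + 16*w^2 + w*(12*b - 8)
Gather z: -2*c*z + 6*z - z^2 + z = -z^2 + z*(7 - 2*c)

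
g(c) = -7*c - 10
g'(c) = -7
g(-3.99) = 17.93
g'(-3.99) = -7.00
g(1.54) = -20.78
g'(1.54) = -7.00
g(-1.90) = 3.30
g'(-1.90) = -7.00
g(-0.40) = -7.20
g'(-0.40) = -7.00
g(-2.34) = 6.38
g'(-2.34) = -7.00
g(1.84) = -22.88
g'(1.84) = -7.00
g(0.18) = -11.26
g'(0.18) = -7.00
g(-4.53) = 21.71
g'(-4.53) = -7.00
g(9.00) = -73.00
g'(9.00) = -7.00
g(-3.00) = 11.00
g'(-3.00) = -7.00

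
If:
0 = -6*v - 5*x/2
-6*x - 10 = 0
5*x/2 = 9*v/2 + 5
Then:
No Solution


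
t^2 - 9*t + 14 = (t - 7)*(t - 2)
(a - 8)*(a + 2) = a^2 - 6*a - 16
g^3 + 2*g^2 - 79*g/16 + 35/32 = (g - 5/4)*(g - 1/4)*(g + 7/2)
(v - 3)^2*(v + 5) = v^3 - v^2 - 21*v + 45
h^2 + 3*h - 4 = (h - 1)*(h + 4)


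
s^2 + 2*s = s*(s + 2)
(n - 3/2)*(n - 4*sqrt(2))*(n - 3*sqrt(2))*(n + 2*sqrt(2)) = n^4 - 5*sqrt(2)*n^3 - 3*n^3/2 - 4*n^2 + 15*sqrt(2)*n^2/2 + 6*n + 48*sqrt(2)*n - 72*sqrt(2)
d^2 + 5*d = d*(d + 5)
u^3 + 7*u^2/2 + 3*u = u*(u + 3/2)*(u + 2)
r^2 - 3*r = r*(r - 3)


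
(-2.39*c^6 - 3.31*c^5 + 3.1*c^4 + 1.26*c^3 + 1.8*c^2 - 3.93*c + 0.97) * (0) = 0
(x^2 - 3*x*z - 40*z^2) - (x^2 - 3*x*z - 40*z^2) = 0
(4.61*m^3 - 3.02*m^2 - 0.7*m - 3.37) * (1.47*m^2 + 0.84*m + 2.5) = 6.7767*m^5 - 0.567*m^4 + 7.9592*m^3 - 13.0919*m^2 - 4.5808*m - 8.425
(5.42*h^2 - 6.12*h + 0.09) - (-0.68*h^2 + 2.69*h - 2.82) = 6.1*h^2 - 8.81*h + 2.91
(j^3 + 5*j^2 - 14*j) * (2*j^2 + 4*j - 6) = 2*j^5 + 14*j^4 - 14*j^3 - 86*j^2 + 84*j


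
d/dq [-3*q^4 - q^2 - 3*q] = -12*q^3 - 2*q - 3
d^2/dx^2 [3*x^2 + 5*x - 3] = 6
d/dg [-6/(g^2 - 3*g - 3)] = 6*(2*g - 3)/(-g^2 + 3*g + 3)^2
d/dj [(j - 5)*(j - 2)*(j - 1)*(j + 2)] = 4*j^3 - 18*j^2 + 2*j + 24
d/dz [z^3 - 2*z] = 3*z^2 - 2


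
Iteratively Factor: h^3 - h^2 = (h)*(h^2 - h) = h^2*(h - 1)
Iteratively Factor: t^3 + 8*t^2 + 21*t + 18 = (t + 3)*(t^2 + 5*t + 6) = (t + 2)*(t + 3)*(t + 3)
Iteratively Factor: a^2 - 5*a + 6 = (a - 2)*(a - 3)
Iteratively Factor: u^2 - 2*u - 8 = (u - 4)*(u + 2)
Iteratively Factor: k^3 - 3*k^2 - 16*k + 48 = (k - 3)*(k^2 - 16) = (k - 3)*(k + 4)*(k - 4)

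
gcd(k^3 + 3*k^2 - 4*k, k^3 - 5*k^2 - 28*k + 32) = k^2 + 3*k - 4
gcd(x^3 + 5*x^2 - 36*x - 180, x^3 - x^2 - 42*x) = x + 6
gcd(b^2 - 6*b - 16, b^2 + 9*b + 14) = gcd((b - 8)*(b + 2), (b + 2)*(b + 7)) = b + 2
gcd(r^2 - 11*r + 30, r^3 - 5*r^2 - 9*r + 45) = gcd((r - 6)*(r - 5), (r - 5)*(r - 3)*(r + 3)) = r - 5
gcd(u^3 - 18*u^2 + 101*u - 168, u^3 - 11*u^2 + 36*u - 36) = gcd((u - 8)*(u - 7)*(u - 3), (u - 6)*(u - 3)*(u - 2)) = u - 3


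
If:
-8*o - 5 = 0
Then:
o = -5/8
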